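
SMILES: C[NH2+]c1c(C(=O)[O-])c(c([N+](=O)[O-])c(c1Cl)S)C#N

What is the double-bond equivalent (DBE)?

Molecular formula from the SMILES: C9H6ClN3O4S.
DoU = (2C + 2 + N − H − X)/2 = (2·9 + 2 + 3 − 6 − 1)/2 = 16/2 = 8.
(Structurally: 1 ring(s) + 7 π bond(s) = 8.)

8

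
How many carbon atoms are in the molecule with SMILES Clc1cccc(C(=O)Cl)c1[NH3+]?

7

The symbol for carbon appears 7 times in the SMILES. Lowercase c denotes aromatic carbon and counts toward C.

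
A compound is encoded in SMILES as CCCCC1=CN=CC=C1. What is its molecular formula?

C9H13N

Heavy atoms from the SMILES: 9 C, 1 N.
Implicit hydrogens by atom environment:
  4 × C (aromatic): 1 H each → 4
  3 × C: 2 H each → 6
  1 × C: 3 H
  1 × C (aromatic): no H
  1 × N (aromatic): no H
  Total hydrogens = 13.
Molecular formula: C9H13N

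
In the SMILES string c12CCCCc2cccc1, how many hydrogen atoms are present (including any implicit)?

12

Hydrogens are implicit in SMILES; fill each atom to its normal valence:
  4 × C: 2 H each → 8
  4 × C (aromatic): 1 H each → 4
  2 × C (aromatic): no H
  Total hydrogens = 12.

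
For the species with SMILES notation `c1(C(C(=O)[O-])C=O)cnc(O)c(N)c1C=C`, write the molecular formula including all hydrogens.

C10H9N2O4-

Heavy atoms from the SMILES: 10 C, 2 N, 4 O.
Implicit hydrogens by atom environment:
  4 × C (aromatic): no H
  3 × C: 1 H each → 3
  2 × O: no H
  1 × C: 2 H
  1 × C (aromatic): 1 H
  1 × C: no H
  1 × N: 2 H
  1 × N (aromatic): no H
  1 × O: 1 H
  1 × O (charge -1): no H
  Total hydrogens = 9.
Net charge -1.
Molecular formula: C10H9N2O4-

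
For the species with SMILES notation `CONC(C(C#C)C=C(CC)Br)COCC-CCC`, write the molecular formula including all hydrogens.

C15H26BrNO2

Heavy atoms from the SMILES: 1 Br, 15 C, 1 N, 2 O.
Implicit hydrogens by atom environment:
  6 × C: 2 H each → 12
  4 × C: 1 H each → 4
  3 × C: 3 H each → 9
  2 × C: no H
  2 × O: no H
  1 × Br: no H
  1 × N: 1 H
  Total hydrogens = 26.
Molecular formula: C15H26BrNO2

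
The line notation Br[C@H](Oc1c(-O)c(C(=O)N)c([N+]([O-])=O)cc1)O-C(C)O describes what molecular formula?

Heavy atoms from the SMILES: 1 Br, 10 C, 2 N, 7 O.
Implicit hydrogens by atom environment:
  4 × C (aromatic): no H
  4 × O: no H
  2 × C (aromatic): 1 H each → 2
  2 × C: 1 H each → 2
  2 × O: 1 H each → 2
  1 × Br: no H
  1 × C: 3 H
  1 × C: no H
  1 × N: 2 H
  1 × N (charge +1): no H
  1 × O (charge -1): no H
  Total hydrogens = 11.
Molecular formula: C10H11BrN2O7

C10H11BrN2O7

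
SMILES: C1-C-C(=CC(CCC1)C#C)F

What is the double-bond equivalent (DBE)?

Molecular formula from the SMILES: C10H13F.
DoU = (2C + 2 + N − H − X)/2 = (2·10 + 2 + 0 − 13 − 1)/2 = 8/2 = 4.
(Structurally: 1 ring(s) + 3 π bond(s) = 4.)

4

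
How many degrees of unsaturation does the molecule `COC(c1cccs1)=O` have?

4

Molecular formula from the SMILES: C6H6O2S.
DoU = (2C + 2 + N − H − X)/2 = (2·6 + 2 + 0 − 6 − 0)/2 = 8/2 = 4.
(Structurally: 1 ring(s) + 3 π bond(s) = 4.)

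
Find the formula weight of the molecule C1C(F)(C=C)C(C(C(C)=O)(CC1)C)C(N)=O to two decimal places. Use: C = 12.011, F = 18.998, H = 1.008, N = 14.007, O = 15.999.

227.28

Molecular formula: C12H18FNO2.
M = 12×12.011 + 1×18.998 + 18×1.008 + 1×14.007 + 2×15.999 = 227.28 g/mol.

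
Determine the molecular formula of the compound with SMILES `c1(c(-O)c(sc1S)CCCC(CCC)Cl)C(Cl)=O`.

Heavy atoms from the SMILES: 12 C, 2 Cl, 2 O, 2 S.
Implicit hydrogens by atom environment:
  5 × C: 2 H each → 10
  4 × C (aromatic): no H
  2 × Cl: no H
  1 × C: 3 H
  1 × C: 1 H
  1 × C: no H
  1 × O: 1 H
  1 × O: no H
  1 × S: 1 H
  1 × S (aromatic): no H
  Total hydrogens = 16.
Molecular formula: C12H16Cl2O2S2

C12H16Cl2O2S2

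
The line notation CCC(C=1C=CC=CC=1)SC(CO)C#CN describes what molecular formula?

Heavy atoms from the SMILES: 13 C, 1 N, 1 O, 1 S.
Implicit hydrogens by atom environment:
  5 × C (aromatic): 1 H each → 5
  2 × C: 2 H each → 4
  2 × C: 1 H each → 2
  2 × C: no H
  1 × C: 3 H
  1 × C (aromatic): no H
  1 × N: 2 H
  1 × O: 1 H
  1 × S: no H
  Total hydrogens = 17.
Molecular formula: C13H17NOS

C13H17NOS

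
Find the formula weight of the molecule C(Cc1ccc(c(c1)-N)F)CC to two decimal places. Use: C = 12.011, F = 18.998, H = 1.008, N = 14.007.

Molecular formula: C10H14FN.
M = 10×12.011 + 1×18.998 + 14×1.008 + 1×14.007 = 167.23 g/mol.

167.23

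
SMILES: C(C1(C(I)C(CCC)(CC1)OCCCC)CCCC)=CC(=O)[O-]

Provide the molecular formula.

C19H32IO3-

Heavy atoms from the SMILES: 19 C, 1 I, 3 O.
Implicit hydrogens by atom environment:
  10 × C: 2 H each → 20
  3 × C: 3 H each → 9
  3 × C: 1 H each → 3
  3 × C: no H
  2 × O: no H
  1 × I: no H
  1 × O (charge -1): no H
  Total hydrogens = 32.
Net charge -1.
Molecular formula: C19H32IO3-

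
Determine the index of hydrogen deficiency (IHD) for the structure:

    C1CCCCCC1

Molecular formula from the SMILES: C7H14.
DoU = (2C + 2 + N − H − X)/2 = (2·7 + 2 + 0 − 14 − 0)/2 = 2/2 = 1.
(Structurally: 1 ring(s) + 0 π bond(s) = 1.)

1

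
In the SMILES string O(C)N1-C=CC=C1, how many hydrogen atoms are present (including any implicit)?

7

Hydrogens are implicit in SMILES; fill each atom to its normal valence:
  4 × C (aromatic): 1 H each → 4
  1 × C: 3 H
  1 × N (aromatic): no H
  1 × O: no H
  Total hydrogens = 7.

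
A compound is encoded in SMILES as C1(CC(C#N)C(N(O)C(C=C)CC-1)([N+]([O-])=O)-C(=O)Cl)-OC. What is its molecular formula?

Heavy atoms from the SMILES: 12 C, 1 Cl, 3 N, 5 O.
Implicit hydrogens by atom environment:
  4 × C: 2 H each → 8
  4 × C: 1 H each → 4
  3 × C: no H
  3 × O: no H
  2 × N: no H
  1 × C: 3 H
  1 × Cl: no H
  1 × N (charge +1): no H
  1 × O: 1 H
  1 × O (charge -1): no H
  Total hydrogens = 16.
Molecular formula: C12H16ClN3O5

C12H16ClN3O5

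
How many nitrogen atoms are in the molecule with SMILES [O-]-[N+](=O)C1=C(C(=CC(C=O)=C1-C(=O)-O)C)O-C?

1

The symbol for nitrogen appears 1 time in the SMILES.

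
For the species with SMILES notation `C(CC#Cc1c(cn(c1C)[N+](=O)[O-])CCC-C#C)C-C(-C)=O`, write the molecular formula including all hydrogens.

Heavy atoms from the SMILES: 17 C, 2 N, 3 O.
Implicit hydrogens by atom environment:
  6 × C: 2 H each → 12
  4 × C: no H
  3 × C (aromatic): no H
  2 × C: 3 H each → 6
  2 × O: no H
  1 × C (aromatic): 1 H
  1 × C: 1 H
  1 × N (aromatic): no H
  1 × N (charge +1): no H
  1 × O (charge -1): no H
  Total hydrogens = 20.
Molecular formula: C17H20N2O3

C17H20N2O3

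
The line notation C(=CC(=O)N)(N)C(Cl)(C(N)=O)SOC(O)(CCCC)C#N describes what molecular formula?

C11H17ClN4O4S

Heavy atoms from the SMILES: 11 C, 1 Cl, 4 N, 4 O, 1 S.
Implicit hydrogens by atom environment:
  6 × C: no H
  3 × C: 2 H each → 6
  3 × N: 2 H each → 6
  3 × O: no H
  1 × C: 3 H
  1 × C: 1 H
  1 × Cl: no H
  1 × N: no H
  1 × O: 1 H
  1 × S: no H
  Total hydrogens = 17.
Molecular formula: C11H17ClN4O4S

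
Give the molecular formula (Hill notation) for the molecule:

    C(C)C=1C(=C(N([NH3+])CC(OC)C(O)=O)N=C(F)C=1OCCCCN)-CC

Heavy atoms from the SMILES: 17 C, 1 F, 4 N, 4 O.
Implicit hydrogens by atom environment:
  7 × C: 2 H each → 14
  5 × C (aromatic): no H
  3 × C: 3 H each → 9
  3 × O: no H
  1 × C: 1 H
  1 × C: no H
  1 × F: no H
  1 × N (charge +1): 3 H
  1 × N: 2 H
  1 × N (aromatic): no H
  1 × N: no H
  1 × O: 1 H
  Total hydrogens = 30.
Net charge +1.
Molecular formula: C17H30FN4O4+

C17H30FN4O4+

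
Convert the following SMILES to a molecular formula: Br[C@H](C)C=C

C4H7Br

Heavy atoms from the SMILES: 1 Br, 4 C.
Implicit hydrogens by atom environment:
  2 × C: 1 H each → 2
  1 × Br: no H
  1 × C: 3 H
  1 × C: 2 H
  Total hydrogens = 7.
Molecular formula: C4H7Br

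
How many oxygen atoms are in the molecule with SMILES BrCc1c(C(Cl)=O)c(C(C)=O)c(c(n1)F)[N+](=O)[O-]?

4

The symbol for oxygen appears 4 times in the SMILES.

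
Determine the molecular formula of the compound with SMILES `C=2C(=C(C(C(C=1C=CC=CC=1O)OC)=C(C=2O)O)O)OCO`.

C15H16O7

Heavy atoms from the SMILES: 15 C, 7 O.
Implicit hydrogens by atom environment:
  7 × C (aromatic): no H
  5 × C (aromatic): 1 H each → 5
  5 × O: 1 H each → 5
  2 × O: no H
  1 × C: 3 H
  1 × C: 2 H
  1 × C: 1 H
  Total hydrogens = 16.
Molecular formula: C15H16O7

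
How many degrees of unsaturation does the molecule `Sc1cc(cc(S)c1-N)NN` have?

Molecular formula from the SMILES: C6H9N3S2.
DoU = (2C + 2 + N − H − X)/2 = (2·6 + 2 + 3 − 9 − 0)/2 = 8/2 = 4.
(Structurally: 1 ring(s) + 3 π bond(s) = 4.)

4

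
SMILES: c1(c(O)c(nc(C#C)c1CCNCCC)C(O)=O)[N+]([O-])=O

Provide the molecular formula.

C13H15N3O5

Heavy atoms from the SMILES: 13 C, 3 N, 5 O.
Implicit hydrogens by atom environment:
  5 × C (aromatic): no H
  4 × C: 2 H each → 8
  2 × C: no H
  2 × O: 1 H each → 2
  2 × O: no H
  1 × C: 3 H
  1 × C: 1 H
  1 × N: 1 H
  1 × N (aromatic): no H
  1 × N (charge +1): no H
  1 × O (charge -1): no H
  Total hydrogens = 15.
Molecular formula: C13H15N3O5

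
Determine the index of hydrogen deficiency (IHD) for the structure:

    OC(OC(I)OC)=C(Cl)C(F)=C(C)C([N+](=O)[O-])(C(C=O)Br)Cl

4

Molecular formula from the SMILES: C10H10BrCl2FINO6.
DoU = (2C + 2 + N − H − X)/2 = (2·10 + 2 + 1 − 10 − 5)/2 = 8/2 = 4.
(Structurally: 0 ring(s) + 4 π bond(s) = 4.)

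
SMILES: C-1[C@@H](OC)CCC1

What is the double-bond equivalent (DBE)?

Molecular formula from the SMILES: C6H12O.
DoU = (2C + 2 + N − H − X)/2 = (2·6 + 2 + 0 − 12 − 0)/2 = 2/2 = 1.
(Structurally: 1 ring(s) + 0 π bond(s) = 1.)

1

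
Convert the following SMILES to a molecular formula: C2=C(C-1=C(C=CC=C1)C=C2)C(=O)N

Heavy atoms from the SMILES: 11 C, 1 N, 1 O.
Implicit hydrogens by atom environment:
  7 × C (aromatic): 1 H each → 7
  3 × C (aromatic): no H
  1 × C: no H
  1 × N: 2 H
  1 × O: no H
  Total hydrogens = 9.
Molecular formula: C11H9NO

C11H9NO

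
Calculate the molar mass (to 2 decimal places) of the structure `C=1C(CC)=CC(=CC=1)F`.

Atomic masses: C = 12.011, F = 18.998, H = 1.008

124.16

Molecular formula: C8H9F.
M = 8×12.011 + 1×18.998 + 9×1.008 = 124.16 g/mol.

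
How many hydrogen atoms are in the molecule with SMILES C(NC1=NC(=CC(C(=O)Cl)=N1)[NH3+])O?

Hydrogens are implicit in SMILES; fill each atom to its normal valence:
  3 × C (aromatic): no H
  2 × N (aromatic): no H
  1 × C: 2 H
  1 × C (aromatic): 1 H
  1 × C: no H
  1 × Cl: no H
  1 × N (charge +1): 3 H
  1 × N: 1 H
  1 × O: 1 H
  1 × O: no H
  Total hydrogens = 8.

8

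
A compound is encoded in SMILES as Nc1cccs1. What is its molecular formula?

C4H5NS

Heavy atoms from the SMILES: 4 C, 1 N, 1 S.
Implicit hydrogens by atom environment:
  3 × C (aromatic): 1 H each → 3
  1 × C (aromatic): no H
  1 × N: 2 H
  1 × S (aromatic): no H
  Total hydrogens = 5.
Molecular formula: C4H5NS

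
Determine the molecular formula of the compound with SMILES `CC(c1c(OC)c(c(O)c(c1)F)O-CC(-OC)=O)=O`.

C12H13FO6

Heavy atoms from the SMILES: 12 C, 1 F, 6 O.
Implicit hydrogens by atom environment:
  5 × C (aromatic): no H
  5 × O: no H
  3 × C: 3 H each → 9
  2 × C: no H
  1 × C: 2 H
  1 × C (aromatic): 1 H
  1 × F: no H
  1 × O: 1 H
  Total hydrogens = 13.
Molecular formula: C12H13FO6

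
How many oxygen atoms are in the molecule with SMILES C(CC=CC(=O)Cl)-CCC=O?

2

The symbol for oxygen appears 2 times in the SMILES.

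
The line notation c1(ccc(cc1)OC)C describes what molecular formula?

C8H10O

Heavy atoms from the SMILES: 8 C, 1 O.
Implicit hydrogens by atom environment:
  4 × C (aromatic): 1 H each → 4
  2 × C: 3 H each → 6
  2 × C (aromatic): no H
  1 × O: no H
  Total hydrogens = 10.
Molecular formula: C8H10O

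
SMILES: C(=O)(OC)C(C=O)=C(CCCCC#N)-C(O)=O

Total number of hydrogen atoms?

13

Hydrogens are implicit in SMILES; fill each atom to its normal valence:
  5 × C: no H
  4 × C: 2 H each → 8
  4 × O: no H
  1 × C: 3 H
  1 × C: 1 H
  1 × N: no H
  1 × O: 1 H
  Total hydrogens = 13.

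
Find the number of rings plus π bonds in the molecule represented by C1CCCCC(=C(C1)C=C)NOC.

3

Molecular formula from the SMILES: C11H19NO.
DoU = (2C + 2 + N − H − X)/2 = (2·11 + 2 + 1 − 19 − 0)/2 = 6/2 = 3.
(Structurally: 1 ring(s) + 2 π bond(s) = 3.)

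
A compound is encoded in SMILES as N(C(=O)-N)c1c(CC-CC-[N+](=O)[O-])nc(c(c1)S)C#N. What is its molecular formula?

C11H13N5O3S

Heavy atoms from the SMILES: 11 C, 5 N, 3 O, 1 S.
Implicit hydrogens by atom environment:
  4 × C: 2 H each → 8
  4 × C (aromatic): no H
  2 × C: no H
  2 × O: no H
  1 × C (aromatic): 1 H
  1 × N: 2 H
  1 × N: 1 H
  1 × N (aromatic): no H
  1 × N: no H
  1 × N (charge +1): no H
  1 × O (charge -1): no H
  1 × S: 1 H
  Total hydrogens = 13.
Molecular formula: C11H13N5O3S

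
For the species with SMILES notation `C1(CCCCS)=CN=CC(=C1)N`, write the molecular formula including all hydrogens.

Heavy atoms from the SMILES: 9 C, 2 N, 1 S.
Implicit hydrogens by atom environment:
  4 × C: 2 H each → 8
  3 × C (aromatic): 1 H each → 3
  2 × C (aromatic): no H
  1 × N: 2 H
  1 × N (aromatic): no H
  1 × S: 1 H
  Total hydrogens = 14.
Molecular formula: C9H14N2S

C9H14N2S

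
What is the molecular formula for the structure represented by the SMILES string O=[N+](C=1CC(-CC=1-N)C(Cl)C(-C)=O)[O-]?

C8H11ClN2O3

Heavy atoms from the SMILES: 8 C, 1 Cl, 2 N, 3 O.
Implicit hydrogens by atom environment:
  3 × C: no H
  2 × C: 2 H each → 4
  2 × C: 1 H each → 2
  2 × O: no H
  1 × C: 3 H
  1 × Cl: no H
  1 × N: 2 H
  1 × N (charge +1): no H
  1 × O (charge -1): no H
  Total hydrogens = 11.
Molecular formula: C8H11ClN2O3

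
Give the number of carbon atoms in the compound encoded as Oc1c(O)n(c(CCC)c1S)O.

7

The symbol for carbon appears 7 times in the SMILES. Lowercase c denotes aromatic carbon and counts toward C.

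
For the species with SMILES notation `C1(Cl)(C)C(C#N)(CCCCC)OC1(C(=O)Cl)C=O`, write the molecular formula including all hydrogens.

Heavy atoms from the SMILES: 12 C, 2 Cl, 1 N, 3 O.
Implicit hydrogens by atom environment:
  5 × C: no H
  4 × C: 2 H each → 8
  3 × O: no H
  2 × C: 3 H each → 6
  2 × Cl: no H
  1 × C: 1 H
  1 × N: no H
  Total hydrogens = 15.
Molecular formula: C12H15Cl2NO3

C12H15Cl2NO3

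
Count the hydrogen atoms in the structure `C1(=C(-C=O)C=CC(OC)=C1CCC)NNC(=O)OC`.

Hydrogens are implicit in SMILES; fill each atom to its normal valence:
  4 × C (aromatic): no H
  4 × O: no H
  3 × C: 3 H each → 9
  2 × C: 2 H each → 4
  2 × C (aromatic): 1 H each → 2
  2 × N: 1 H each → 2
  1 × C: 1 H
  1 × C: no H
  Total hydrogens = 18.

18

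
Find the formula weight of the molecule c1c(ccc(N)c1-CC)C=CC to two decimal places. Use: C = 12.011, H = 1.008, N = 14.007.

Molecular formula: C11H15N.
M = 11×12.011 + 15×1.008 + 1×14.007 = 161.25 g/mol.

161.25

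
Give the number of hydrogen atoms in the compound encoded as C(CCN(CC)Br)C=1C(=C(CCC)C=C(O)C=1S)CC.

26

Hydrogens are implicit in SMILES; fill each atom to its normal valence:
  7 × C: 2 H each → 14
  5 × C (aromatic): no H
  3 × C: 3 H each → 9
  1 × Br: no H
  1 × C (aromatic): 1 H
  1 × N: no H
  1 × O: 1 H
  1 × S: 1 H
  Total hydrogens = 26.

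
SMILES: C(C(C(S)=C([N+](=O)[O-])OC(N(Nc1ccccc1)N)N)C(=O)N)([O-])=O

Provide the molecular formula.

Heavy atoms from the SMILES: 12 C, 6 N, 6 O, 1 S.
Implicit hydrogens by atom environment:
  5 × C (aromatic): 1 H each → 5
  4 × C: no H
  4 × O: no H
  3 × N: 2 H each → 6
  2 × C: 1 H each → 2
  2 × O (charge -1): no H
  1 × C (aromatic): no H
  1 × N: 1 H
  1 × N (charge +1): no H
  1 × N: no H
  1 × S: 1 H
  Total hydrogens = 15.
Net charge -1.
Molecular formula: C12H15N6O6S-

C12H15N6O6S-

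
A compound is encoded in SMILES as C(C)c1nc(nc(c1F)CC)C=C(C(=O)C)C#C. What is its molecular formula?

C14H15FN2O

Heavy atoms from the SMILES: 14 C, 1 F, 2 N, 1 O.
Implicit hydrogens by atom environment:
  4 × C (aromatic): no H
  3 × C: 3 H each → 9
  3 × C: no H
  2 × C: 2 H each → 4
  2 × C: 1 H each → 2
  2 × N (aromatic): no H
  1 × F: no H
  1 × O: no H
  Total hydrogens = 15.
Molecular formula: C14H15FN2O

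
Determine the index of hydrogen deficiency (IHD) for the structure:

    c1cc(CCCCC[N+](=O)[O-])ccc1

5

Molecular formula from the SMILES: C11H15NO2.
DoU = (2C + 2 + N − H − X)/2 = (2·11 + 2 + 1 − 15 − 0)/2 = 10/2 = 5.
(Structurally: 1 ring(s) + 4 π bond(s) = 5.)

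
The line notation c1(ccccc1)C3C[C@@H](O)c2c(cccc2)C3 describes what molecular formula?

C16H16O

Heavy atoms from the SMILES: 16 C, 1 O.
Implicit hydrogens by atom environment:
  9 × C (aromatic): 1 H each → 9
  3 × C (aromatic): no H
  2 × C: 2 H each → 4
  2 × C: 1 H each → 2
  1 × O: 1 H
  Total hydrogens = 16.
Molecular formula: C16H16O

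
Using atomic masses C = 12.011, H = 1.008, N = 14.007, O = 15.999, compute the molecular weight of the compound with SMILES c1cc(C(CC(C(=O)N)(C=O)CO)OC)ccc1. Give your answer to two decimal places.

Molecular formula: C13H17NO4.
M = 13×12.011 + 17×1.008 + 1×14.007 + 4×15.999 = 251.28 g/mol.

251.28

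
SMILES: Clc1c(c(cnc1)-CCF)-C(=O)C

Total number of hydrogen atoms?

Hydrogens are implicit in SMILES; fill each atom to its normal valence:
  3 × C (aromatic): no H
  2 × C: 2 H each → 4
  2 × C (aromatic): 1 H each → 2
  1 × C: 3 H
  1 × C: no H
  1 × Cl: no H
  1 × F: no H
  1 × N (aromatic): no H
  1 × O: no H
  Total hydrogens = 9.

9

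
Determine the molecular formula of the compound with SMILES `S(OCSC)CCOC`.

Heavy atoms from the SMILES: 5 C, 2 O, 2 S.
Implicit hydrogens by atom environment:
  3 × C: 2 H each → 6
  2 × C: 3 H each → 6
  2 × O: no H
  2 × S: no H
  Total hydrogens = 12.
Molecular formula: C5H12O2S2

C5H12O2S2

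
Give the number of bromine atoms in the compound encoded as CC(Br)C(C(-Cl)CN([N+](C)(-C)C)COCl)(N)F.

The symbol for bromine appears 1 time in the SMILES.

1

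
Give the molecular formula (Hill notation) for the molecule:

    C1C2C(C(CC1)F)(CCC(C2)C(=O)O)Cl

C11H16ClFO2

Heavy atoms from the SMILES: 11 C, 1 Cl, 1 F, 2 O.
Implicit hydrogens by atom environment:
  6 × C: 2 H each → 12
  3 × C: 1 H each → 3
  2 × C: no H
  1 × Cl: no H
  1 × F: no H
  1 × O: 1 H
  1 × O: no H
  Total hydrogens = 16.
Molecular formula: C11H16ClFO2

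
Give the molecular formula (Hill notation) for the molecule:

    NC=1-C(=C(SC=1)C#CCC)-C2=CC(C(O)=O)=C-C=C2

C15H13NO2S

Heavy atoms from the SMILES: 15 C, 1 N, 2 O, 1 S.
Implicit hydrogens by atom environment:
  5 × C (aromatic): 1 H each → 5
  5 × C (aromatic): no H
  3 × C: no H
  1 × C: 3 H
  1 × C: 2 H
  1 × N: 2 H
  1 × O: 1 H
  1 × O: no H
  1 × S (aromatic): no H
  Total hydrogens = 13.
Molecular formula: C15H13NO2S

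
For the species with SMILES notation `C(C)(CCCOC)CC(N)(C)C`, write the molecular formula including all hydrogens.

Heavy atoms from the SMILES: 10 C, 1 N, 1 O.
Implicit hydrogens by atom environment:
  4 × C: 3 H each → 12
  4 × C: 2 H each → 8
  1 × C: 1 H
  1 × C: no H
  1 × N: 2 H
  1 × O: no H
  Total hydrogens = 23.
Molecular formula: C10H23NO

C10H23NO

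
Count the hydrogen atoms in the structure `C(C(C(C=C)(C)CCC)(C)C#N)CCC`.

Hydrogens are implicit in SMILES; fill each atom to its normal valence:
  6 × C: 2 H each → 12
  4 × C: 3 H each → 12
  3 × C: no H
  1 × C: 1 H
  1 × N: no H
  Total hydrogens = 25.

25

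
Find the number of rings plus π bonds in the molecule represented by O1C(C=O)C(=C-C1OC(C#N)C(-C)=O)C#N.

Molecular formula from the SMILES: C10H8N2O4.
DoU = (2C + 2 + N − H − X)/2 = (2·10 + 2 + 2 − 8 − 0)/2 = 16/2 = 8.
(Structurally: 1 ring(s) + 7 π bond(s) = 8.)

8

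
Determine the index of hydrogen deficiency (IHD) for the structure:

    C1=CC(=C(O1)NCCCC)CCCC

3

Molecular formula from the SMILES: C12H21NO.
DoU = (2C + 2 + N − H − X)/2 = (2·12 + 2 + 1 − 21 − 0)/2 = 6/2 = 3.
(Structurally: 1 ring(s) + 2 π bond(s) = 3.)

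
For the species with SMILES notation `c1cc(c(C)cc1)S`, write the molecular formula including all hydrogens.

Heavy atoms from the SMILES: 7 C, 1 S.
Implicit hydrogens by atom environment:
  4 × C (aromatic): 1 H each → 4
  2 × C (aromatic): no H
  1 × C: 3 H
  1 × S: 1 H
  Total hydrogens = 8.
Molecular formula: C7H8S

C7H8S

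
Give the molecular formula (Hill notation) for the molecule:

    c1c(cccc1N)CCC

Heavy atoms from the SMILES: 9 C, 1 N.
Implicit hydrogens by atom environment:
  4 × C (aromatic): 1 H each → 4
  2 × C: 2 H each → 4
  2 × C (aromatic): no H
  1 × C: 3 H
  1 × N: 2 H
  Total hydrogens = 13.
Molecular formula: C9H13N

C9H13N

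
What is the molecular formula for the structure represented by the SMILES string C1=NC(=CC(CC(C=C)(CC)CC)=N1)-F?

Heavy atoms from the SMILES: 12 C, 1 F, 2 N.
Implicit hydrogens by atom environment:
  4 × C: 2 H each → 8
  2 × C: 3 H each → 6
  2 × C (aromatic): 1 H each → 2
  2 × C (aromatic): no H
  2 × N (aromatic): no H
  1 × C: 1 H
  1 × C: no H
  1 × F: no H
  Total hydrogens = 17.
Molecular formula: C12H17FN2

C12H17FN2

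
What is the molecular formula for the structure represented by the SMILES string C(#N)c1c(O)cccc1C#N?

Heavy atoms from the SMILES: 8 C, 2 N, 1 O.
Implicit hydrogens by atom environment:
  3 × C (aromatic): 1 H each → 3
  3 × C (aromatic): no H
  2 × C: no H
  2 × N: no H
  1 × O: 1 H
  Total hydrogens = 4.
Molecular formula: C8H4N2O

C8H4N2O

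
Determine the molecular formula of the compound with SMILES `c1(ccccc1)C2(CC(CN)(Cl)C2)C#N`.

Heavy atoms from the SMILES: 12 C, 1 Cl, 2 N.
Implicit hydrogens by atom environment:
  5 × C (aromatic): 1 H each → 5
  3 × C: 2 H each → 6
  3 × C: no H
  1 × C (aromatic): no H
  1 × Cl: no H
  1 × N: 2 H
  1 × N: no H
  Total hydrogens = 13.
Molecular formula: C12H13ClN2

C12H13ClN2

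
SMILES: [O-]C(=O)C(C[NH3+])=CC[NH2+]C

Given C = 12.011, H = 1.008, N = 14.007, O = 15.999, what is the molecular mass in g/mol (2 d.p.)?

Molecular formula: C6H13N2O2+.
M = 6×12.011 + 13×1.008 + 2×14.007 + 2×15.999 = 145.18 g/mol.

145.18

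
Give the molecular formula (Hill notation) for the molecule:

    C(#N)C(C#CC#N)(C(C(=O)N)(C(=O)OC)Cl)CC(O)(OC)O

Heavy atoms from the SMILES: 12 C, 1 Cl, 3 N, 6 O.
Implicit hydrogens by atom environment:
  9 × C: no H
  4 × O: no H
  2 × C: 3 H each → 6
  2 × N: no H
  2 × O: 1 H each → 2
  1 × C: 2 H
  1 × Cl: no H
  1 × N: 2 H
  Total hydrogens = 12.
Molecular formula: C12H12ClN3O6

C12H12ClN3O6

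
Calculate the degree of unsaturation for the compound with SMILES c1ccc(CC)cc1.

4

Molecular formula from the SMILES: C8H10.
DoU = (2C + 2 + N − H − X)/2 = (2·8 + 2 + 0 − 10 − 0)/2 = 8/2 = 4.
(Structurally: 1 ring(s) + 3 π bond(s) = 4.)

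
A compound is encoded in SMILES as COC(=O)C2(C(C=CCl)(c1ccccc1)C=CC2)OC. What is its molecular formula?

C16H17ClO3

Heavy atoms from the SMILES: 16 C, 1 Cl, 3 O.
Implicit hydrogens by atom environment:
  5 × C (aromatic): 1 H each → 5
  4 × C: 1 H each → 4
  3 × C: no H
  3 × O: no H
  2 × C: 3 H each → 6
  1 × C: 2 H
  1 × C (aromatic): no H
  1 × Cl: no H
  Total hydrogens = 17.
Molecular formula: C16H17ClO3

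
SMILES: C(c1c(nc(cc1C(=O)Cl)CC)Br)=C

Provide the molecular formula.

Heavy atoms from the SMILES: 1 Br, 10 C, 1 Cl, 1 N, 1 O.
Implicit hydrogens by atom environment:
  4 × C (aromatic): no H
  2 × C: 2 H each → 4
  1 × Br: no H
  1 × C: 3 H
  1 × C (aromatic): 1 H
  1 × C: 1 H
  1 × C: no H
  1 × Cl: no H
  1 × N (aromatic): no H
  1 × O: no H
  Total hydrogens = 9.
Molecular formula: C10H9BrClNO

C10H9BrClNO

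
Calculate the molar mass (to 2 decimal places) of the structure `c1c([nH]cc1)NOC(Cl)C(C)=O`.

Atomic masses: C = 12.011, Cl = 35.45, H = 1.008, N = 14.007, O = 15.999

Molecular formula: C7H9ClN2O2.
M = 7×12.011 + 1×35.45 + 9×1.008 + 2×14.007 + 2×15.999 = 188.61 g/mol.

188.61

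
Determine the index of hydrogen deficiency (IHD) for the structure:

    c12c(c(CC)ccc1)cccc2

Molecular formula from the SMILES: C12H12.
DoU = (2C + 2 + N − H − X)/2 = (2·12 + 2 + 0 − 12 − 0)/2 = 14/2 = 7.
(Structurally: 2 ring(s) + 5 π bond(s) = 7.)

7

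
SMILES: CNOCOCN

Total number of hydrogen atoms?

Hydrogens are implicit in SMILES; fill each atom to its normal valence:
  2 × C: 2 H each → 4
  2 × O: no H
  1 × C: 3 H
  1 × N: 2 H
  1 × N: 1 H
  Total hydrogens = 10.

10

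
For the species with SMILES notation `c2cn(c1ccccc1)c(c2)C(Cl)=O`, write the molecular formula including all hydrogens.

Heavy atoms from the SMILES: 11 C, 1 Cl, 1 N, 1 O.
Implicit hydrogens by atom environment:
  8 × C (aromatic): 1 H each → 8
  2 × C (aromatic): no H
  1 × C: no H
  1 × Cl: no H
  1 × N (aromatic): no H
  1 × O: no H
  Total hydrogens = 8.
Molecular formula: C11H8ClNO

C11H8ClNO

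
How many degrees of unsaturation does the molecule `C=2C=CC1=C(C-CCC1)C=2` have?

Molecular formula from the SMILES: C10H12.
DoU = (2C + 2 + N − H − X)/2 = (2·10 + 2 + 0 − 12 − 0)/2 = 10/2 = 5.
(Structurally: 2 ring(s) + 3 π bond(s) = 5.)

5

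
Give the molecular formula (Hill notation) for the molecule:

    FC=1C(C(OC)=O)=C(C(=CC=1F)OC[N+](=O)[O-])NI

C9H7F2IN2O5

Heavy atoms from the SMILES: 9 C, 2 F, 1 I, 2 N, 5 O.
Implicit hydrogens by atom environment:
  5 × C (aromatic): no H
  4 × O: no H
  2 × F: no H
  1 × C: 3 H
  1 × C: 2 H
  1 × C (aromatic): 1 H
  1 × C: no H
  1 × I: no H
  1 × N: 1 H
  1 × N (charge +1): no H
  1 × O (charge -1): no H
  Total hydrogens = 7.
Molecular formula: C9H7F2IN2O5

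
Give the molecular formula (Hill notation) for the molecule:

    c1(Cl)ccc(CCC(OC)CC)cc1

Heavy atoms from the SMILES: 12 C, 1 Cl, 1 O.
Implicit hydrogens by atom environment:
  4 × C (aromatic): 1 H each → 4
  3 × C: 2 H each → 6
  2 × C: 3 H each → 6
  2 × C (aromatic): no H
  1 × C: 1 H
  1 × Cl: no H
  1 × O: no H
  Total hydrogens = 17.
Molecular formula: C12H17ClO

C12H17ClO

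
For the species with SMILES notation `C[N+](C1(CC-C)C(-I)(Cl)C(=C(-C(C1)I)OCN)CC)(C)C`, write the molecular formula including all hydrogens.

Heavy atoms from the SMILES: 15 C, 1 Cl, 2 I, 2 N, 1 O.
Implicit hydrogens by atom environment:
  5 × C: 3 H each → 15
  5 × C: 2 H each → 10
  4 × C: no H
  2 × I: no H
  1 × C: 1 H
  1 × Cl: no H
  1 × N: 2 H
  1 × N (charge +1): no H
  1 × O: no H
  Total hydrogens = 28.
Net charge +1.
Molecular formula: C15H28ClI2N2O+

C15H28ClI2N2O+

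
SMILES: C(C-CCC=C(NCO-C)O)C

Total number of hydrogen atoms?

19

Hydrogens are implicit in SMILES; fill each atom to its normal valence:
  5 × C: 2 H each → 10
  2 × C: 3 H each → 6
  1 × C: 1 H
  1 × C: no H
  1 × N: 1 H
  1 × O: 1 H
  1 × O: no H
  Total hydrogens = 19.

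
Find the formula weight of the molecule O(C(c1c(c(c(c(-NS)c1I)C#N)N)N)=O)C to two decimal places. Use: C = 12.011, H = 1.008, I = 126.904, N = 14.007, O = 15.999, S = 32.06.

364.16

Molecular formula: C9H9IN4O2S.
M = 9×12.011 + 9×1.008 + 1×126.904 + 4×14.007 + 2×15.999 + 1×32.06 = 364.16 g/mol.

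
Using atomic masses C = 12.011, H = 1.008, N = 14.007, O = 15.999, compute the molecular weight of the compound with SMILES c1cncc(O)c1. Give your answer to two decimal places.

95.10

Molecular formula: C5H5NO.
M = 5×12.011 + 5×1.008 + 1×14.007 + 1×15.999 = 95.10 g/mol.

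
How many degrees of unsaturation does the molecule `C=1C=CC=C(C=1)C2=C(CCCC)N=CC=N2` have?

8

Molecular formula from the SMILES: C14H16N2.
DoU = (2C + 2 + N − H − X)/2 = (2·14 + 2 + 2 − 16 − 0)/2 = 16/2 = 8.
(Structurally: 2 ring(s) + 6 π bond(s) = 8.)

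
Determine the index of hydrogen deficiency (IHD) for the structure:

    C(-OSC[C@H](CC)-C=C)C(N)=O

2

Molecular formula from the SMILES: C8H15NO2S.
DoU = (2C + 2 + N − H − X)/2 = (2·8 + 2 + 1 − 15 − 0)/2 = 4/2 = 2.
(Structurally: 0 ring(s) + 2 π bond(s) = 2.)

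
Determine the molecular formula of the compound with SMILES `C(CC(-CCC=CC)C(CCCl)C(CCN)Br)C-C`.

Heavy atoms from the SMILES: 1 Br, 16 C, 1 Cl, 1 N.
Implicit hydrogens by atom environment:
  9 × C: 2 H each → 18
  5 × C: 1 H each → 5
  2 × C: 3 H each → 6
  1 × Br: no H
  1 × Cl: no H
  1 × N: 2 H
  Total hydrogens = 31.
Molecular formula: C16H31BrClN

C16H31BrClN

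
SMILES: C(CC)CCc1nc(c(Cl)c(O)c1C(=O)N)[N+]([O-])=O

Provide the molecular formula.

C11H14ClN3O4

Heavy atoms from the SMILES: 11 C, 1 Cl, 3 N, 4 O.
Implicit hydrogens by atom environment:
  5 × C (aromatic): no H
  4 × C: 2 H each → 8
  2 × O: no H
  1 × C: 3 H
  1 × C: no H
  1 × Cl: no H
  1 × N: 2 H
  1 × N (aromatic): no H
  1 × N (charge +1): no H
  1 × O: 1 H
  1 × O (charge -1): no H
  Total hydrogens = 14.
Molecular formula: C11H14ClN3O4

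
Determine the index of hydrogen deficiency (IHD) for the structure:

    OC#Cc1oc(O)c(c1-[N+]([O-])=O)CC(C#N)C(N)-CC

Molecular formula from the SMILES: C12H13N3O5.
DoU = (2C + 2 + N − H − X)/2 = (2·12 + 2 + 3 − 13 − 0)/2 = 16/2 = 8.
(Structurally: 1 ring(s) + 7 π bond(s) = 8.)

8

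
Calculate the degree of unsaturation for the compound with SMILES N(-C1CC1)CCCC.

1

Molecular formula from the SMILES: C7H15N.
DoU = (2C + 2 + N − H − X)/2 = (2·7 + 2 + 1 − 15 − 0)/2 = 2/2 = 1.
(Structurally: 1 ring(s) + 0 π bond(s) = 1.)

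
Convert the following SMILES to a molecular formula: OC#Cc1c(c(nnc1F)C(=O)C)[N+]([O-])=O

C8H4FN3O4

Heavy atoms from the SMILES: 8 C, 1 F, 3 N, 4 O.
Implicit hydrogens by atom environment:
  4 × C (aromatic): no H
  3 × C: no H
  2 × N (aromatic): no H
  2 × O: no H
  1 × C: 3 H
  1 × F: no H
  1 × N (charge +1): no H
  1 × O: 1 H
  1 × O (charge -1): no H
  Total hydrogens = 4.
Molecular formula: C8H4FN3O4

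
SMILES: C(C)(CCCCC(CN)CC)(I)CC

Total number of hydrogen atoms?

Hydrogens are implicit in SMILES; fill each atom to its normal valence:
  7 × C: 2 H each → 14
  3 × C: 3 H each → 9
  1 × C: 1 H
  1 × C: no H
  1 × I: no H
  1 × N: 2 H
  Total hydrogens = 26.

26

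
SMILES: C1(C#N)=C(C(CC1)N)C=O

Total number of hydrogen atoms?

8

Hydrogens are implicit in SMILES; fill each atom to its normal valence:
  3 × C: no H
  2 × C: 2 H each → 4
  2 × C: 1 H each → 2
  1 × N: 2 H
  1 × N: no H
  1 × O: no H
  Total hydrogens = 8.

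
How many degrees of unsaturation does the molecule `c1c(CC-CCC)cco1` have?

Molecular formula from the SMILES: C9H14O.
DoU = (2C + 2 + N − H − X)/2 = (2·9 + 2 + 0 − 14 − 0)/2 = 6/2 = 3.
(Structurally: 1 ring(s) + 2 π bond(s) = 3.)

3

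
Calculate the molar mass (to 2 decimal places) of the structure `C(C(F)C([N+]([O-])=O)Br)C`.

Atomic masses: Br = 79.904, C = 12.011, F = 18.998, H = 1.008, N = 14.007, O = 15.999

Molecular formula: C4H7BrFNO2.
M = 1×79.904 + 4×12.011 + 1×18.998 + 7×1.008 + 1×14.007 + 2×15.999 = 200.01 g/mol.

200.01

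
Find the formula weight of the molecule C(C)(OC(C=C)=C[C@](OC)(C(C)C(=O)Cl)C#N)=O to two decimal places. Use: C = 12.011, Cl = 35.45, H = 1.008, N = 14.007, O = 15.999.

271.70

Molecular formula: C12H14ClNO4.
M = 12×12.011 + 1×35.45 + 14×1.008 + 1×14.007 + 4×15.999 = 271.70 g/mol.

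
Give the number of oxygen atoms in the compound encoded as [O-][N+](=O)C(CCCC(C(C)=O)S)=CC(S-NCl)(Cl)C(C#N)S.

3

The symbol for oxygen appears 3 times in the SMILES.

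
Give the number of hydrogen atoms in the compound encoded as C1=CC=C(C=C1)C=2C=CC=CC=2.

10

Hydrogens are implicit in SMILES; fill each atom to its normal valence:
  10 × C (aromatic): 1 H each → 10
  2 × C (aromatic): no H
  Total hydrogens = 10.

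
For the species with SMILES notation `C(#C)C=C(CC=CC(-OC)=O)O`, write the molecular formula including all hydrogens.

C9H10O3

Heavy atoms from the SMILES: 9 C, 3 O.
Implicit hydrogens by atom environment:
  4 × C: 1 H each → 4
  3 × C: no H
  2 × O: no H
  1 × C: 3 H
  1 × C: 2 H
  1 × O: 1 H
  Total hydrogens = 10.
Molecular formula: C9H10O3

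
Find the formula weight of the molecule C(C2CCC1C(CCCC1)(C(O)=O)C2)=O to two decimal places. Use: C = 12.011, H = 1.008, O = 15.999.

Molecular formula: C12H18O3.
M = 12×12.011 + 18×1.008 + 3×15.999 = 210.27 g/mol.

210.27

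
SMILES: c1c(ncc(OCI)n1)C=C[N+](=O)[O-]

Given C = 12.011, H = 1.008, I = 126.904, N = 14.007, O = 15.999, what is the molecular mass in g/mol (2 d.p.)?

Molecular formula: C7H6IN3O3.
M = 7×12.011 + 6×1.008 + 1×126.904 + 3×14.007 + 3×15.999 = 307.05 g/mol.

307.05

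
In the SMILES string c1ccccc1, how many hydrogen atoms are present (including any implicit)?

6

Hydrogens are implicit in SMILES; fill each atom to its normal valence:
  6 × C (aromatic): 1 H each → 6
  Total hydrogens = 6.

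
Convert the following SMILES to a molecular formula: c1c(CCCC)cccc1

Heavy atoms from the SMILES: 10 C.
Implicit hydrogens by atom environment:
  5 × C (aromatic): 1 H each → 5
  3 × C: 2 H each → 6
  1 × C: 3 H
  1 × C (aromatic): no H
  Total hydrogens = 14.
Molecular formula: C10H14

C10H14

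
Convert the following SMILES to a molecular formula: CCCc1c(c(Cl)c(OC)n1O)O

Heavy atoms from the SMILES: 8 C, 1 Cl, 1 N, 3 O.
Implicit hydrogens by atom environment:
  4 × C (aromatic): no H
  2 × C: 3 H each → 6
  2 × C: 2 H each → 4
  2 × O: 1 H each → 2
  1 × Cl: no H
  1 × N (aromatic): no H
  1 × O: no H
  Total hydrogens = 12.
Molecular formula: C8H12ClNO3

C8H12ClNO3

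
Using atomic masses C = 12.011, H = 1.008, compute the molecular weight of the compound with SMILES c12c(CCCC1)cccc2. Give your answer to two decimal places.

Molecular formula: C10H12.
M = 10×12.011 + 12×1.008 = 132.21 g/mol.

132.21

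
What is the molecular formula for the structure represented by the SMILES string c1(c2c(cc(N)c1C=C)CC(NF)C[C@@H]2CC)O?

Heavy atoms from the SMILES: 14 C, 1 F, 2 N, 1 O.
Implicit hydrogens by atom environment:
  5 × C (aromatic): no H
  4 × C: 2 H each → 8
  3 × C: 1 H each → 3
  1 × C: 3 H
  1 × C (aromatic): 1 H
  1 × F: no H
  1 × N: 2 H
  1 × N: 1 H
  1 × O: 1 H
  Total hydrogens = 19.
Molecular formula: C14H19FN2O

C14H19FN2O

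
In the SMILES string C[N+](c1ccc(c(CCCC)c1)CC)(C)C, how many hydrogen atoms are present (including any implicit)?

26

Hydrogens are implicit in SMILES; fill each atom to its normal valence:
  5 × C: 3 H each → 15
  4 × C: 2 H each → 8
  3 × C (aromatic): 1 H each → 3
  3 × C (aromatic): no H
  1 × N (charge +1): no H
  Total hydrogens = 26.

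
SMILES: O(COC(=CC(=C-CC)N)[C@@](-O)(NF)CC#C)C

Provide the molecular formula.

Heavy atoms from the SMILES: 12 C, 1 F, 2 N, 3 O.
Implicit hydrogens by atom environment:
  4 × C: no H
  3 × C: 2 H each → 6
  3 × C: 1 H each → 3
  2 × C: 3 H each → 6
  2 × O: no H
  1 × F: no H
  1 × N: 2 H
  1 × N: 1 H
  1 × O: 1 H
  Total hydrogens = 19.
Molecular formula: C12H19FN2O3

C12H19FN2O3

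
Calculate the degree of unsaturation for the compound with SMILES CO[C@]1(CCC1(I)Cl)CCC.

1

Molecular formula from the SMILES: C8H14ClIO.
DoU = (2C + 2 + N − H − X)/2 = (2·8 + 2 + 0 − 14 − 2)/2 = 2/2 = 1.
(Structurally: 1 ring(s) + 0 π bond(s) = 1.)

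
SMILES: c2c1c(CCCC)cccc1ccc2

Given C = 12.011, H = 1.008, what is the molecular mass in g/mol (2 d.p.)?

184.28

Molecular formula: C14H16.
M = 14×12.011 + 16×1.008 = 184.28 g/mol.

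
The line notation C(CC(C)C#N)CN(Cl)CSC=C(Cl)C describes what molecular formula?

Heavy atoms from the SMILES: 10 C, 2 Cl, 2 N, 1 S.
Implicit hydrogens by atom environment:
  4 × C: 2 H each → 8
  2 × C: 3 H each → 6
  2 × C: 1 H each → 2
  2 × C: no H
  2 × Cl: no H
  2 × N: no H
  1 × S: no H
  Total hydrogens = 16.
Molecular formula: C10H16Cl2N2S

C10H16Cl2N2S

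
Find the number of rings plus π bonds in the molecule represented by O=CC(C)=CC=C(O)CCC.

Molecular formula from the SMILES: C9H14O2.
DoU = (2C + 2 + N − H − X)/2 = (2·9 + 2 + 0 − 14 − 0)/2 = 6/2 = 3.
(Structurally: 0 ring(s) + 3 π bond(s) = 3.)

3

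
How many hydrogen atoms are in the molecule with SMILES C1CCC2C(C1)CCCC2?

18

Hydrogens are implicit in SMILES; fill each atom to its normal valence:
  8 × C: 2 H each → 16
  2 × C: 1 H each → 2
  Total hydrogens = 18.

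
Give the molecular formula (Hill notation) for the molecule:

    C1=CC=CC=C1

Heavy atoms from the SMILES: 6 C.
Implicit hydrogens by atom environment:
  6 × C (aromatic): 1 H each → 6
  Total hydrogens = 6.
Molecular formula: C6H6

C6H6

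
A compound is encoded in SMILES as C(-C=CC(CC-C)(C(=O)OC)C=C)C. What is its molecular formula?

Heavy atoms from the SMILES: 12 C, 2 O.
Implicit hydrogens by atom environment:
  4 × C: 2 H each → 8
  3 × C: 3 H each → 9
  3 × C: 1 H each → 3
  2 × C: no H
  2 × O: no H
  Total hydrogens = 20.
Molecular formula: C12H20O2

C12H20O2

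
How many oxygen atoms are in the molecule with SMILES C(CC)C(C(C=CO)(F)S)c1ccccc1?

The symbol for oxygen appears 1 time in the SMILES.

1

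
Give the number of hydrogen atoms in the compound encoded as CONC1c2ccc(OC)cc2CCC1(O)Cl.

16

Hydrogens are implicit in SMILES; fill each atom to its normal valence:
  3 × C (aromatic): 1 H each → 3
  3 × C (aromatic): no H
  2 × C: 3 H each → 6
  2 × C: 2 H each → 4
  2 × O: no H
  1 × C: 1 H
  1 × C: no H
  1 × Cl: no H
  1 × N: 1 H
  1 × O: 1 H
  Total hydrogens = 16.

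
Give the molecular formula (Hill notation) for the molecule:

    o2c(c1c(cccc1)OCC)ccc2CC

C14H16O2

Heavy atoms from the SMILES: 14 C, 2 O.
Implicit hydrogens by atom environment:
  6 × C (aromatic): 1 H each → 6
  4 × C (aromatic): no H
  2 × C: 3 H each → 6
  2 × C: 2 H each → 4
  1 × O (aromatic): no H
  1 × O: no H
  Total hydrogens = 16.
Molecular formula: C14H16O2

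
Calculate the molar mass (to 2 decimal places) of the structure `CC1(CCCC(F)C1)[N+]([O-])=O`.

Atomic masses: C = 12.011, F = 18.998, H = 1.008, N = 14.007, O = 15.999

Molecular formula: C7H12FNO2.
M = 7×12.011 + 1×18.998 + 12×1.008 + 1×14.007 + 2×15.999 = 161.18 g/mol.

161.18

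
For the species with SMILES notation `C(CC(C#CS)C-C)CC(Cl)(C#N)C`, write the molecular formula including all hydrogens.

C11H16ClNS

Heavy atoms from the SMILES: 11 C, 1 Cl, 1 N, 1 S.
Implicit hydrogens by atom environment:
  4 × C: 2 H each → 8
  4 × C: no H
  2 × C: 3 H each → 6
  1 × C: 1 H
  1 × Cl: no H
  1 × N: no H
  1 × S: 1 H
  Total hydrogens = 16.
Molecular formula: C11H16ClNS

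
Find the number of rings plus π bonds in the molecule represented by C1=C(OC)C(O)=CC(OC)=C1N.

4

Molecular formula from the SMILES: C8H11NO3.
DoU = (2C + 2 + N − H − X)/2 = (2·8 + 2 + 1 − 11 − 0)/2 = 8/2 = 4.
(Structurally: 1 ring(s) + 3 π bond(s) = 4.)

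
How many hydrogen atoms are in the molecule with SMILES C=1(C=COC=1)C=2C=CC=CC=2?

Hydrogens are implicit in SMILES; fill each atom to its normal valence:
  8 × C (aromatic): 1 H each → 8
  2 × C (aromatic): no H
  1 × O (aromatic): no H
  Total hydrogens = 8.

8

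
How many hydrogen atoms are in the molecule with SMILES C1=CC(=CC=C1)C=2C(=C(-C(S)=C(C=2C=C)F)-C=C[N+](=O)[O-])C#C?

12

Hydrogens are implicit in SMILES; fill each atom to its normal valence:
  7 × C (aromatic): no H
  5 × C (aromatic): 1 H each → 5
  4 × C: 1 H each → 4
  1 × C: 2 H
  1 × C: no H
  1 × F: no H
  1 × N (charge +1): no H
  1 × O: no H
  1 × O (charge -1): no H
  1 × S: 1 H
  Total hydrogens = 12.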